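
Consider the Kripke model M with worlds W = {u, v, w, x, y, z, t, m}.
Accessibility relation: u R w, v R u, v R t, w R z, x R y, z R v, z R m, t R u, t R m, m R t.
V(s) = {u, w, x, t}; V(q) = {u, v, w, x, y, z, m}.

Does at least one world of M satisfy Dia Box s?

Yes

Let φ = Dia Box s. Evaluate φ at each world:
  u (successors {w}): φ is false.
  v (successors {u, t}): φ is true.
  w (successors {z}): φ is false.
  x (successors {y}): φ is true.
  y (successors ∅): φ is false.
  z (successors {v, m}): φ is true.
  t (successors {u, m}): φ is true.
  m (successors {t}): φ is false.
Detail at v (witness):
  At v: Dia Box s requires Box s at some successor in {u, t}.
    Box s holds at u, so Dia Box s is true at v.
      At u: Box s requires s at every successor {w}.
        At w: s is true.
      So Box s is true at u.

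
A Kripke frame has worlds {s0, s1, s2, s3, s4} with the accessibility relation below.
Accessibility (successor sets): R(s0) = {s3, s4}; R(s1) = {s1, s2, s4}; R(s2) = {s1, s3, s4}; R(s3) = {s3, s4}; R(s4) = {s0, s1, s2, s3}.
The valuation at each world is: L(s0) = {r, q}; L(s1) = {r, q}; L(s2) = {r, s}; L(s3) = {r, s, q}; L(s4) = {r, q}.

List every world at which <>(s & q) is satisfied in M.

s0, s2, s3, s4

Let φ = <>(s & q). Evaluate φ at each world:
  s0 (successors {s3, s4}): φ is true.
  s1 (successors {s1, s2, s4}): φ is false.
  s2 (successors {s1, s3, s4}): φ is true.
  s3 (successors {s3, s4}): φ is true.
  s4 (successors {s0, s1, s2, s3}): φ is true.
For instance, at s4:
  At s4: <>(s & q) requires s & q at some successor in {s0, s1, s2, s3}.
    s & q holds at s3, so <>(s & q) is true at s4.
Satisfying worlds: {s0, s2, s3, s4}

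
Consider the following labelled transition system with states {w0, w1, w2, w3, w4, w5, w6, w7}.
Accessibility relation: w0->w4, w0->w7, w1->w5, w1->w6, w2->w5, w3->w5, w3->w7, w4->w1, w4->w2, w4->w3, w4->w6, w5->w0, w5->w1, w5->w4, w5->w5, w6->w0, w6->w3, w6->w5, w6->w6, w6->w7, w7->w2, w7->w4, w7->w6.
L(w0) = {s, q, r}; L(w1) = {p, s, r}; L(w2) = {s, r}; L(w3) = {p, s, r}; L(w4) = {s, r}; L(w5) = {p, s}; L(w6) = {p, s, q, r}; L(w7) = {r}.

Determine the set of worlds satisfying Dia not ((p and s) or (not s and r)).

Let φ = Dia not ((p and s) or (not s and r)). Evaluate φ at each world:
  w0 (successors {w4, w7}): φ is true.
  w1 (successors {w5, w6}): φ is false.
  w2 (successors {w5}): φ is false.
  w3 (successors {w5, w7}): φ is false.
  w4 (successors {w1, w2, w3, w6}): φ is true.
  w5 (successors {w0, w1, w4, w5}): φ is true.
  w6 (successors {w0, w3, w5, w6, w7}): φ is true.
  w7 (successors {w2, w4, w6}): φ is true.
For instance, at w1:
  At w1: Dia not ((p and s) or (not s and r)) requires not ((p and s) or (not s and r)) at some successor in {w5, w6}.
    At w5: not ((p and s) or (not s and r)) is false.
    At w6: not ((p and s) or (not s and r)) is false.
  So Dia not ((p and s) or (not s and r)) is false at w1.
Satisfying worlds: {w0, w4, w5, w6, w7}

w0, w4, w5, w6, w7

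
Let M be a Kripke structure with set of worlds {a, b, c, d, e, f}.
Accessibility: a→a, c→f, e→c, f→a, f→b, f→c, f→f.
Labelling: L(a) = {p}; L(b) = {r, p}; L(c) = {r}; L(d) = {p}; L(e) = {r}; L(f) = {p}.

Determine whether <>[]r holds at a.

At a: <>[]r requires []r at some successor in {a}.
  At a: []r is false.
So <>[]r is false at a.

No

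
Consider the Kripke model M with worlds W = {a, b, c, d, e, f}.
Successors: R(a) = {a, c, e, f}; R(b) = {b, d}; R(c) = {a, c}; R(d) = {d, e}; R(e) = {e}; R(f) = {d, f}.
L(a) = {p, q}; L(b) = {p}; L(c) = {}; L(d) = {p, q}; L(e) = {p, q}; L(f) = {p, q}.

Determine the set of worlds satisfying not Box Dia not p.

Let φ = not Box Dia not p. Evaluate φ at each world:
  a (successors {a, c, e, f}): φ is true.
  b (successors {b, d}): φ is true.
  c (successors {a, c}): φ is false.
  d (successors {d, e}): φ is true.
  e (successors {e}): φ is true.
  f (successors {d, f}): φ is true.
For instance, at c:
  At c: Box Dia not p is true, so not Box Dia not p is false.
    At c: Box Dia not p requires Dia not p at every successor {a, c}.
      At a: Dia not p is true.
      At c: Dia not p is true.
    So Box Dia not p is true at c.
Satisfying worlds: {a, b, d, e, f}

a, b, d, e, f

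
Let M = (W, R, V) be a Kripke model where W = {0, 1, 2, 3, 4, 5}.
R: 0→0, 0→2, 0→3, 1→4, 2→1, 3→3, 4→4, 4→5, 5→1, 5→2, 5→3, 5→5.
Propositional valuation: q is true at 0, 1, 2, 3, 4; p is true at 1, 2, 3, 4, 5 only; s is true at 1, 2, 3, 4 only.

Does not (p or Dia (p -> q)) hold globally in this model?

Let φ = not (p or Dia (p -> q)). Evaluate φ at each world:
  0 (successors {0, 2, 3}): φ is false.
  1 (successors {4}): φ is false.
  2 (successors {1}): φ is false.
  3 (successors {3}): φ is false.
  4 (successors {4, 5}): φ is false.
  5 (successors {1, 2, 3, 5}): φ is false.
Detail at 0 (counterexample):
  At 0: p or Dia (p -> q) is true, so not (p or Dia (p -> q)) is false.
    At 0: p is false, Dia (p -> q) is true, so p or Dia (p -> q) is true.
      At 0: Dia (p -> q) requires p -> q at some successor in {0, 2, 3}.
        p -> q holds at 0, so Dia (p -> q) is true at 0.

No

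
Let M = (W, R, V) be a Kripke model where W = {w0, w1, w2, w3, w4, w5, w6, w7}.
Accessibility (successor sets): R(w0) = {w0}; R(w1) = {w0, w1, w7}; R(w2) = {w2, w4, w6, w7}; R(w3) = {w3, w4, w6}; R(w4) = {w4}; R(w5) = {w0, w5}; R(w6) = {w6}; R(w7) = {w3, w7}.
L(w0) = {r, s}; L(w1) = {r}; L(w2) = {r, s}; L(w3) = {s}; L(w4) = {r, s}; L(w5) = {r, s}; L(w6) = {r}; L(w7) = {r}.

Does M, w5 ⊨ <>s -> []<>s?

At w5: <>s is true, []<>s is true, so <>s -> []<>s is true.
  At w5: <>s requires s at some successor in {w0, w5}.
    s holds at w0, so <>s is true at w5.
  At w5: []<>s requires <>s at every successor {w0, w5}.
      At w0: <>s requires s at some successor in {w0}.
        s holds at w0, so <>s is true at w0.
      At w5: <>s requires s at some successor in {w0, w5}.
        s holds at w0, so <>s is true at w5.
  So []<>s is true at w5.

Yes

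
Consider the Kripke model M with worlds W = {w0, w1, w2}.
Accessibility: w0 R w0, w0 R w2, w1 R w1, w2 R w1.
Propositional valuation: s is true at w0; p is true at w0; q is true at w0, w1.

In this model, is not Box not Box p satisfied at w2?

No

At w2: Box not Box p is true, so not Box not Box p is false.
  At w2: Box not Box p requires not Box p at every successor {w1}.
      At w1: Box p is false, so not Box p is true.
  So Box not Box p is true at w2.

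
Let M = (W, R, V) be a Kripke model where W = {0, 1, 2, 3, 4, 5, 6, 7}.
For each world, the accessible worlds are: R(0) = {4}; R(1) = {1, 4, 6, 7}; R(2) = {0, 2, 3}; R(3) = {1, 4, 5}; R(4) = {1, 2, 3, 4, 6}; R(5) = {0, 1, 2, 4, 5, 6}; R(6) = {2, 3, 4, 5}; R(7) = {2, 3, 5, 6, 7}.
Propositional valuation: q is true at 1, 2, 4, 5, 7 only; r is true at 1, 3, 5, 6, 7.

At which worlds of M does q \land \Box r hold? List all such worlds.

none

Let φ = q \land \Box r. Evaluate φ at each world:
  0 (successors {4}): φ is false.
  1 (successors {1, 4, 6, 7}): φ is false.
  2 (successors {0, 2, 3}): φ is false.
  3 (successors {1, 4, 5}): φ is false.
  4 (successors {1, 2, 3, 4, 6}): φ is false.
  5 (successors {0, 1, 2, 4, 5, 6}): φ is false.
  6 (successors {2, 3, 4, 5}): φ is false.
  7 (successors {2, 3, 5, 6, 7}): φ is false.
For instance, at 1:
  At 1: q is true, \Box r is false, so q \land \Box r is false.
    At 1: \Box r requires r at every successor {1, 4, 6, 7}.
      r fails at 4, so \Box r is false at 1.
Satisfying worlds: none.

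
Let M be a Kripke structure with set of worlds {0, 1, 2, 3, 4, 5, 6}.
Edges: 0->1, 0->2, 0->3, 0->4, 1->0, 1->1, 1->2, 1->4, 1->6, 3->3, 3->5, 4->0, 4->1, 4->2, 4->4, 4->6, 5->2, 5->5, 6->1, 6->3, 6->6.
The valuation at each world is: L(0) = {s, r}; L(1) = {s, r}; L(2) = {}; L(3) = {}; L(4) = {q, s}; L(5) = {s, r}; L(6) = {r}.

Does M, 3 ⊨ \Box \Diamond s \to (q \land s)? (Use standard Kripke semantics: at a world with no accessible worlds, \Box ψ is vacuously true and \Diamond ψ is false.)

No

At 3: \Box \Diamond s is true, q \land s is false, so \Box \Diamond s \to (q \land s) is false.
  At 3: \Box \Diamond s requires \Diamond s at every successor {3, 5}.
      At 3: \Diamond s requires s at some successor in {3, 5}.
        s holds at 5, so \Diamond s is true at 3.
      At 5: \Diamond s requires s at some successor in {2, 5}.
        s holds at 5, so \Diamond s is true at 5.
  So \Box \Diamond s is true at 3.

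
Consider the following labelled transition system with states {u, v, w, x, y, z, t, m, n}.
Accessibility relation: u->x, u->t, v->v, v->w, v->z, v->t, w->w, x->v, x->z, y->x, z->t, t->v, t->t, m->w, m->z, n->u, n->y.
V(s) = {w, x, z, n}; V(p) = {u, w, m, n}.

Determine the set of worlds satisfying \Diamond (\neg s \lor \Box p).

u, v, w, x, z, t, m, n

Let φ = \Diamond (\neg s \lor \Box p). Evaluate φ at each world:
  u (successors {x, t}): φ is true.
  v (successors {v, w, z, t}): φ is true.
  w (successors {w}): φ is true.
  x (successors {v, z}): φ is true.
  y (successors {x}): φ is false.
  z (successors {t}): φ is true.
  t (successors {v, t}): φ is true.
  m (successors {w, z}): φ is true.
  n (successors {u, y}): φ is true.
For instance, at n:
  At n: \Diamond (\neg s \lor \Box p) requires \neg s \lor \Box p at some successor in {u, y}.
    \neg s \lor \Box p holds at u, so \Diamond (\neg s \lor \Box p) is true at n.
      At u: \neg s is true, \Box p is false, so \neg s \lor \Box p is true.
Satisfying worlds: {u, v, w, x, z, t, m, n}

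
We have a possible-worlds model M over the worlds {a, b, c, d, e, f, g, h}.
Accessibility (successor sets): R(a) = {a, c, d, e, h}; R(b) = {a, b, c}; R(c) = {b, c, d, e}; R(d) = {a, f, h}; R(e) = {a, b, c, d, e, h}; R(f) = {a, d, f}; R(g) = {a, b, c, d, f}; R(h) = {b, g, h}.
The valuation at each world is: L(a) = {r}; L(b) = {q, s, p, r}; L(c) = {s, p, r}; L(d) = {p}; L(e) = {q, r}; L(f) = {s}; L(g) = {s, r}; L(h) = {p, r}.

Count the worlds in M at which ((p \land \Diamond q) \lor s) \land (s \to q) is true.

2

Let φ = ((p \land \Diamond q) \lor s) \land (s \to q). Evaluate φ at each world:
  a (successors {a, c, d, e, h}): φ is false.
  b (successors {a, b, c}): φ is true.
  c (successors {b, c, d, e}): φ is false.
  d (successors {a, f, h}): φ is false.
  e (successors {a, b, c, d, e, h}): φ is false.
  f (successors {a, d, f}): φ is false.
  g (successors {a, b, c, d, f}): φ is false.
  h (successors {b, g, h}): φ is true.
For instance, at c:
  At c: (p \land \Diamond q) \lor s is true, s \to q is false, so ((p \land \Diamond q) \lor s) \land (s \to q) is false.
    At c: p \land \Diamond q is true, s is true, so (p \land \Diamond q) \lor s is true.
      At c: p is true, \Diamond q is true, so p \land \Diamond q is true.
Satisfying worlds: {b, h}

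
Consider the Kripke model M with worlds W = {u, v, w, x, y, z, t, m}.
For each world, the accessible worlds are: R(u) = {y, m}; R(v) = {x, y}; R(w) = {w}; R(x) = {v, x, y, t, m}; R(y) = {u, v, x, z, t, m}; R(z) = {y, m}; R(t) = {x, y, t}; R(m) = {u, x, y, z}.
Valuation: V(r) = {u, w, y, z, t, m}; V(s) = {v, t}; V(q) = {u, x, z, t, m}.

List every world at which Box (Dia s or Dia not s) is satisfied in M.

u, v, w, x, y, z, t, m

Let φ = Box (Dia s or Dia not s). Evaluate φ at each world:
  u (successors {y, m}): φ is true.
  v (successors {x, y}): φ is true.
  w (successors {w}): φ is true.
  x (successors {v, x, y, t, m}): φ is true.
  y (successors {u, v, x, z, t, m}): φ is true.
  z (successors {y, m}): φ is true.
  t (successors {x, y, t}): φ is true.
  m (successors {u, x, y, z}): φ is true.
For instance, at w:
  At w: Box (Dia s or Dia not s) requires Dia s or Dia not s at every successor {w}.
      At w: Dia s is false, Dia not s is true, so Dia s or Dia not s is true.
  So Box (Dia s or Dia not s) is true at w.
Satisfying worlds: {u, v, w, x, y, z, t, m}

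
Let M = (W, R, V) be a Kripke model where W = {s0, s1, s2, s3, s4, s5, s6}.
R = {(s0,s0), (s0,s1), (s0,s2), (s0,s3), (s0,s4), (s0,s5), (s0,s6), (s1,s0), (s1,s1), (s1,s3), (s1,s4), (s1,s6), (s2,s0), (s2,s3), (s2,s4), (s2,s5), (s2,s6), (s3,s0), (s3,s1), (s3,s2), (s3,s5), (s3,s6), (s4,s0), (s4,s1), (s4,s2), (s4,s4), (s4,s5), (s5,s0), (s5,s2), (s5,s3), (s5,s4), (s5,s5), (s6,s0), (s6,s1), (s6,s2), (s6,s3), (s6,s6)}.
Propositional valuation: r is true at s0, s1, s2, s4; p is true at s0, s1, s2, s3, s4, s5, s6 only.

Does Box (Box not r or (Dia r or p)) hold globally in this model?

Let φ = Box (Box not r or (Dia r or p)). Evaluate φ at each world:
  s0 (successors {s0, s1, s2, s3, s4, s5, s6}): φ is true.
  s1 (successors {s0, s1, s3, s4, s6}): φ is true.
  s2 (successors {s0, s3, s4, s5, s6}): φ is true.
  s3 (successors {s0, s1, s2, s5, s6}): φ is true.
  s4 (successors {s0, s1, s2, s4, s5}): φ is true.
  s5 (successors {s0, s2, s3, s4, s5}): φ is true.
  s6 (successors {s0, s1, s2, s3, s6}): φ is true.
For instance, at s1:
  At s1: Box (Box not r or (Dia r or p)) requires Box not r or (Dia r or p) at every successor {s0, s1, s3, s4, s6}.
    At s0: Box not r or (Dia r or p) is true.
    At s1: Box not r or (Dia r or p) is true.
    At s3: Box not r or (Dia r or p) is true.
    At s4: Box not r or (Dia r or p) is true.
    At s6: Box not r or (Dia r or p) is true.
  So Box (Box not r or (Dia r or p)) is true at s1.

Yes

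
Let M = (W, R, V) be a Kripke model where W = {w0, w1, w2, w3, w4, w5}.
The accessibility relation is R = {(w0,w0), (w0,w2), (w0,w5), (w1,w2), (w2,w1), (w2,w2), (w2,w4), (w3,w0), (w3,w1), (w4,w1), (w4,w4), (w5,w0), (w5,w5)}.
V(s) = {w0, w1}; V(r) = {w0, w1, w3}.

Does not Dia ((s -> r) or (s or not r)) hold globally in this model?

No

Let φ = not Dia ((s -> r) or (s or not r)). Evaluate φ at each world:
  w0 (successors {w0, w2, w5}): φ is false.
  w1 (successors {w2}): φ is false.
  w2 (successors {w1, w2, w4}): φ is false.
  w3 (successors {w0, w1}): φ is false.
  w4 (successors {w1, w4}): φ is false.
  w5 (successors {w0, w5}): φ is false.
Detail at w0 (counterexample):
  At w0: Dia ((s -> r) or (s or not r)) is true, so not Dia ((s -> r) or (s or not r)) is false.
    At w0: Dia ((s -> r) or (s or not r)) requires (s -> r) or (s or not r) at some successor in {w0, w2, w5}.
      (s -> r) or (s or not r) holds at w0, so Dia ((s -> r) or (s or not r)) is true at w0.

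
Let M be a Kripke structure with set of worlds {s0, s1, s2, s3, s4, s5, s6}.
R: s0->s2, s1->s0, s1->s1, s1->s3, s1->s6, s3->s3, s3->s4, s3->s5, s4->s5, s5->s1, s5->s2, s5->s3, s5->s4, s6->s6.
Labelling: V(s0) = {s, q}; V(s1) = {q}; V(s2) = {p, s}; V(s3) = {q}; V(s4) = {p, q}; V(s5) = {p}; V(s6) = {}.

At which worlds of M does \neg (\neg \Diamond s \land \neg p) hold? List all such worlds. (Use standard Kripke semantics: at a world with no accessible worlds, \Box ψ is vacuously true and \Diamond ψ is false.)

s0, s1, s2, s4, s5

Let φ = \neg (\neg \Diamond s \land \neg p). Evaluate φ at each world:
  s0 (successors {s2}): φ is true.
  s1 (successors {s0, s1, s3, s6}): φ is true.
  s2 (successors ∅): φ is true.
  s3 (successors {s3, s4, s5}): φ is false.
  s4 (successors {s5}): φ is true.
  s5 (successors {s1, s2, s3, s4}): φ is true.
  s6 (successors {s6}): φ is false.
For instance, at s1:
  At s1: \neg \Diamond s \land \neg p is false, so \neg (\neg \Diamond s \land \neg p) is true.
    At s1: \neg \Diamond s is false, \neg p is true, so \neg \Diamond s \land \neg p is false.
      At s1: \Diamond s is true, so \neg \Diamond s is false.
Satisfying worlds: {s0, s1, s2, s4, s5}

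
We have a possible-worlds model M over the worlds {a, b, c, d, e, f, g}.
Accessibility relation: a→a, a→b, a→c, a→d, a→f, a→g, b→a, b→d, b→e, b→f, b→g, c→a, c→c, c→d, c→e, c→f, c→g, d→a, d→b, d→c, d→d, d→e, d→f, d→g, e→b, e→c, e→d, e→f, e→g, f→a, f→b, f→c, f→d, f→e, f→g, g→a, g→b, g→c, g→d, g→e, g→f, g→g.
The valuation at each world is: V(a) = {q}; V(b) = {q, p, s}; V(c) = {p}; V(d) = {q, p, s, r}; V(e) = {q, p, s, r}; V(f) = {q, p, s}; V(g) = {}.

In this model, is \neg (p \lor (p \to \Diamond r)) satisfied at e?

No

At e: p \lor (p \to \Diamond r) is true, so \neg (p \lor (p \to \Diamond r)) is false.
  At e: p is true, p \to \Diamond r is true, so p \lor (p \to \Diamond r) is true.
    At e: p is true, \Diamond r is true, so p \to \Diamond r is true.
      At e: \Diamond r requires r at some successor in {b, c, d, f, g}.
        r holds at d, so \Diamond r is true at e.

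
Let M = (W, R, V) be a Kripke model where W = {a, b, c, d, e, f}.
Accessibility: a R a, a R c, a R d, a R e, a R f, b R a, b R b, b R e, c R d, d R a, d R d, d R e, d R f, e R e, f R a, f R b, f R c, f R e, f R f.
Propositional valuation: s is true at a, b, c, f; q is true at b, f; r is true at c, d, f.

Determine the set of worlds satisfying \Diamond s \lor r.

a, b, c, d, f

Let φ = \Diamond s \lor r. Evaluate φ at each world:
  a (successors {a, c, d, e, f}): φ is true.
  b (successors {a, b, e}): φ is true.
  c (successors {d}): φ is true.
  d (successors {a, d, e, f}): φ is true.
  e (successors {e}): φ is false.
  f (successors {a, b, c, e, f}): φ is true.
For instance, at c:
  At c: \Diamond s is false, r is true, so \Diamond s \lor r is true.
    At c: \Diamond s requires s at some successor in {d}.
      At d: s is false.
    So \Diamond s is false at c.
Satisfying worlds: {a, b, c, d, f}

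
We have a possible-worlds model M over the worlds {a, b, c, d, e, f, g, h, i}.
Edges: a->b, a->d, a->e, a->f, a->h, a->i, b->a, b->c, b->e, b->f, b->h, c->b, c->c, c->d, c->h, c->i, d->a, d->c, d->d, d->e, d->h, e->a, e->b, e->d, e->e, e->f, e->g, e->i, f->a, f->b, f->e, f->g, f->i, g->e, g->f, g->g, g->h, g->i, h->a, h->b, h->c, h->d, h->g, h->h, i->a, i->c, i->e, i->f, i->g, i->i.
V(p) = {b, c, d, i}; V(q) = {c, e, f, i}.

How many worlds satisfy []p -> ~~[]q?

Recall that []ψ holds at a world iff ψ holds at every accessible world, and <>ψ holds iff ψ holds at some accessible world.
Let φ = []p -> ~~[]q. Evaluate φ at each world:
  a (successors {b, d, e, f, h, i}): φ is true.
  b (successors {a, c, e, f, h}): φ is true.
  c (successors {b, c, d, h, i}): φ is true.
  d (successors {a, c, d, e, h}): φ is true.
  e (successors {a, b, d, e, f, g, i}): φ is true.
  f (successors {a, b, e, g, i}): φ is true.
  g (successors {e, f, g, h, i}): φ is true.
  h (successors {a, b, c, d, g, h}): φ is true.
  i (successors {a, c, e, f, g, i}): φ is true.
For instance, at d:
  At d: []p is false, ~~[]q is false, so []p -> ~~[]q is true.
    At d: []p requires p at every successor {a, c, d, e, h}.
      p fails at a, so []p is false at d.
    At d: ~[]q is true, so ~~[]q is false.
      At d: []q is false, so ~[]q is true.
Satisfying worlds: {a, b, c, d, e, f, g, h, i}

9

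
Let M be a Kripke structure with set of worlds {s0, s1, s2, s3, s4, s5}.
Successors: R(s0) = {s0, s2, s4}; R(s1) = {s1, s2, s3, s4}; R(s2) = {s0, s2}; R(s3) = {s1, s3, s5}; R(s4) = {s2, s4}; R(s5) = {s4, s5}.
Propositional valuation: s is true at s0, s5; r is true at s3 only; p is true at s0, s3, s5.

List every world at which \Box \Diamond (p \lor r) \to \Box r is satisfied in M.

s0, s1, s4, s5

Recall that \Box ψ holds at a world iff ψ holds at every accessible world, and \Diamond ψ holds iff ψ holds at some accessible world.
Let φ = \Box \Diamond (p \lor r) \to \Box r. Evaluate φ at each world:
  s0 (successors {s0, s2, s4}): φ is true.
  s1 (successors {s1, s2, s3, s4}): φ is true.
  s2 (successors {s0, s2}): φ is false.
  s3 (successors {s1, s3, s5}): φ is false.
  s4 (successors {s2, s4}): φ is true.
  s5 (successors {s4, s5}): φ is true.
For instance, at s4:
  At s4: \Box \Diamond (p \lor r) is false, \Box r is false, so \Box \Diamond (p \lor r) \to \Box r is true.
    At s4: \Box \Diamond (p \lor r) requires \Diamond (p \lor r) at every successor {s2, s4}.
      \Diamond (p \lor r) fails at s4, so \Box \Diamond (p \lor r) is false at s4.
    At s4: \Box r requires r at every successor {s2, s4}.
      r fails at s2, so \Box r is false at s4.
Satisfying worlds: {s0, s1, s4, s5}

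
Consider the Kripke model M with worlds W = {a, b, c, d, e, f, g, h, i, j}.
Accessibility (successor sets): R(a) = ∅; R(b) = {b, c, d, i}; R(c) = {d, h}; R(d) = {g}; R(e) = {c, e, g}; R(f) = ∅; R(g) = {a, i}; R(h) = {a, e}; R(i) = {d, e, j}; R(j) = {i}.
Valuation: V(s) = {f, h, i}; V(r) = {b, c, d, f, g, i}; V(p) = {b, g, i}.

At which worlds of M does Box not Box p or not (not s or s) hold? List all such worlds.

a, d, e, f, j

Recall that Box ψ holds at a world iff ψ holds at every accessible world, and Dia ψ holds iff ψ holds at some accessible world.
Let φ = Box not Box p or not (not s or s). Evaluate φ at each world:
  a (successors ∅): φ is true.
  b (successors {b, c, d, i}): φ is false.
  c (successors {d, h}): φ is false.
  d (successors {g}): φ is true.
  e (successors {c, e, g}): φ is true.
  f (successors ∅): φ is true.
  g (successors {a, i}): φ is false.
  h (successors {a, e}): φ is false.
  i (successors {d, e, j}): φ is false.
  j (successors {i}): φ is true.
For instance, at g:
  At g: Box not Box p is false, not (not s or s) is false, so Box not Box p or not (not s or s) is false.
    At g: Box not Box p requires not Box p at every successor {a, i}.
      not Box p fails at a, so Box not Box p is false at g.
Satisfying worlds: {a, d, e, f, j}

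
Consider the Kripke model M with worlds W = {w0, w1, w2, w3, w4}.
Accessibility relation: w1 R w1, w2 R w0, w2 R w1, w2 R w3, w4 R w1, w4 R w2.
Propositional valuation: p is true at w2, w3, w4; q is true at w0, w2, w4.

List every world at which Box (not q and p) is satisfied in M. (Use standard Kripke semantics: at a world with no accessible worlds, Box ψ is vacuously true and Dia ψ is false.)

Let φ = Box (not q and p). Evaluate φ at each world:
  w0 (successors ∅): φ is true.
  w1 (successors {w1}): φ is false.
  w2 (successors {w0, w1, w3}): φ is false.
  w3 (successors ∅): φ is true.
  w4 (successors {w1, w2}): φ is false.
For instance, at w4:
  At w4: Box (not q and p) requires not q and p at every successor {w1, w2}.
    not q and p fails at w1, so Box (not q and p) is false at w4.
Satisfying worlds: {w0, w3}

w0, w3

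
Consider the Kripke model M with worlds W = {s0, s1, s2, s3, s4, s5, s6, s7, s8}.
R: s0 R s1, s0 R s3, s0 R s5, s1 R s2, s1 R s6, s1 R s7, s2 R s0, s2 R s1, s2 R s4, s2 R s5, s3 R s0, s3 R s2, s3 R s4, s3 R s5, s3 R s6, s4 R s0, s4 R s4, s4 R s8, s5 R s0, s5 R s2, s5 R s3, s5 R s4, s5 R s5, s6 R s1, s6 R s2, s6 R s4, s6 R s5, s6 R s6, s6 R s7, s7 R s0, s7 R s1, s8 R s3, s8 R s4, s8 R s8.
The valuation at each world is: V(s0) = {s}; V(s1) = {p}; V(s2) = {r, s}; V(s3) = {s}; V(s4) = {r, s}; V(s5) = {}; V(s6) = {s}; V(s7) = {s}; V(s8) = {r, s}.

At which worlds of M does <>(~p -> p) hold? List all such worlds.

s0, s2, s6, s7

Let φ = <>(~p -> p). Evaluate φ at each world:
  s0 (successors {s1, s3, s5}): φ is true.
  s1 (successors {s2, s6, s7}): φ is false.
  s2 (successors {s0, s1, s4, s5}): φ is true.
  s3 (successors {s0, s2, s4, s5, s6}): φ is false.
  s4 (successors {s0, s4, s8}): φ is false.
  s5 (successors {s0, s2, s3, s4, s5}): φ is false.
  s6 (successors {s1, s2, s4, s5, s6, s7}): φ is true.
  s7 (successors {s0, s1}): φ is true.
  s8 (successors {s3, s4, s8}): φ is false.
For instance, at s6:
  At s6: <>(~p -> p) requires ~p -> p at some successor in {s1, s2, s4, s5, s6, s7}.
    ~p -> p holds at s1, so <>(~p -> p) is true at s6.
Satisfying worlds: {s0, s2, s6, s7}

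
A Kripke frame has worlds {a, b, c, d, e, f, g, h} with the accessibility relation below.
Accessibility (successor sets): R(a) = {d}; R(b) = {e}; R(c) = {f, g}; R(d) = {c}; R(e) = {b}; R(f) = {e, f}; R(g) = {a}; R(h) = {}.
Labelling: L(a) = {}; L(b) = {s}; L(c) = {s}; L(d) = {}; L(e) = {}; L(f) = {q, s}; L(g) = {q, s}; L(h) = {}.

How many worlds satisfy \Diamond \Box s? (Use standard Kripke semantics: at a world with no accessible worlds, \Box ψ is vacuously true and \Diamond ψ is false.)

Let φ = \Diamond \Box s. Evaluate φ at each world:
  a (successors {d}): φ is true.
  b (successors {e}): φ is true.
  c (successors {f, g}): φ is false.
  d (successors {c}): φ is true.
  e (successors {b}): φ is false.
  f (successors {e, f}): φ is true.
  g (successors {a}): φ is false.
  h (successors ∅): φ is false.
For instance, at d:
  At d: \Diamond \Box s requires \Box s at some successor in {c}.
    \Box s holds at c, so \Diamond \Box s is true at d.
      At c: \Box s requires s at every successor {f, g}.
        At f: s is true.
        At g: s is true.
      So \Box s is true at c.
Satisfying worlds: {a, b, d, f}

4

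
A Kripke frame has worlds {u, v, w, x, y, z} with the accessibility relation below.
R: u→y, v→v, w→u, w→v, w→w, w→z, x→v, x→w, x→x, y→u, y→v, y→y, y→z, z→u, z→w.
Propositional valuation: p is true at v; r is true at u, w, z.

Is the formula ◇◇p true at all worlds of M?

Recall that ◇ψ holds at a world iff ψ holds at some accessible world.
Let φ = ◇◇p. Evaluate φ at each world:
  u (successors {y}): φ is true.
  v (successors {v}): φ is true.
  w (successors {u, v, w, z}): φ is true.
  x (successors {v, w, x}): φ is true.
  y (successors {u, v, y, z}): φ is true.
  z (successors {u, w}): φ is true.
For instance, at u:
  At u: ◇◇p requires ◇p at some successor in {y}.
    ◇p holds at y, so ◇◇p is true at u.
      At y: ◇p requires p at some successor in {u, v, y, z}.
        p holds at v, so ◇p is true at y.

Yes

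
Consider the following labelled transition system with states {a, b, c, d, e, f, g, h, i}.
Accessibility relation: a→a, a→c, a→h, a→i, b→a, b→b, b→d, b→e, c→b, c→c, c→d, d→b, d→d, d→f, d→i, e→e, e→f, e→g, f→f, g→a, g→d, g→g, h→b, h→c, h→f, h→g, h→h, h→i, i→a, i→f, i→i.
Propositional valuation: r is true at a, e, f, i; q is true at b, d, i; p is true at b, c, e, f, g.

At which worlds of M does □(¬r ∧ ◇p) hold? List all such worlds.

c

Recall that □ψ holds at a world iff ψ holds at every accessible world, and ◇ψ holds iff ψ holds at some accessible world.
Let φ = □(¬r ∧ ◇p). Evaluate φ at each world:
  a (successors {a, c, h, i}): φ is false.
  b (successors {a, b, d, e}): φ is false.
  c (successors {b, c, d}): φ is true.
  d (successors {b, d, f, i}): φ is false.
  e (successors {e, f, g}): φ is false.
  f (successors {f}): φ is false.
  g (successors {a, d, g}): φ is false.
  h (successors {b, c, f, g, h, i}): φ is false.
  i (successors {a, f, i}): φ is false.
For instance, at b:
  At b: □(¬r ∧ ◇p) requires ¬r ∧ ◇p at every successor {a, b, d, e}.
    ¬r ∧ ◇p fails at a, so □(¬r ∧ ◇p) is false at b.
      At a: ¬r is false, ◇p is true, so ¬r ∧ ◇p is false.
Satisfying worlds: {c}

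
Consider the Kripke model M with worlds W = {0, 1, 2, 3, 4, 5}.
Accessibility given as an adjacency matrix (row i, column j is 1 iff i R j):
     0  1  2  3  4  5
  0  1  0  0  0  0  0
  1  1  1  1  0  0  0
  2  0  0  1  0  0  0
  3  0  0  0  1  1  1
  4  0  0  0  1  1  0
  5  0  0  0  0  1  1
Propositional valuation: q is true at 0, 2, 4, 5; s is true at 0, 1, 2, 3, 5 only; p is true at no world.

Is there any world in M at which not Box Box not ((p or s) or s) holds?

Yes

Recall that Box ψ holds at a world iff ψ holds at every accessible world, and Dia ψ holds iff ψ holds at some accessible world.
Let φ = not Box Box not ((p or s) or s). Evaluate φ at each world:
  0 (successors {0}): φ is true.
  1 (successors {0, 1, 2}): φ is true.
  2 (successors {2}): φ is true.
  3 (successors {3, 4, 5}): φ is true.
  4 (successors {3, 4}): φ is true.
  5 (successors {4, 5}): φ is true.
Detail at 0 (witness):
  At 0: Box Box not ((p or s) or s) is false, so not Box Box not ((p or s) or s) is true.
    At 0: Box Box not ((p or s) or s) requires Box not ((p or s) or s) at every successor {0}.
      Box not ((p or s) or s) fails at 0, so Box Box not ((p or s) or s) is false at 0.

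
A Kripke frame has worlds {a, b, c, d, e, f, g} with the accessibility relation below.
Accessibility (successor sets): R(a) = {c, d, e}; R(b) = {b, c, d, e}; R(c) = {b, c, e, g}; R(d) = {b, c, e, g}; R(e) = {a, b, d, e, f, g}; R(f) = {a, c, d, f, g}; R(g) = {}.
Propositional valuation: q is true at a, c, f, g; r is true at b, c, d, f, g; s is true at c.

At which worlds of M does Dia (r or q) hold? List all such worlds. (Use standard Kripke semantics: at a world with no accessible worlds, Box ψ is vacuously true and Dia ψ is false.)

Let φ = Dia (r or q). Evaluate φ at each world:
  a (successors {c, d, e}): φ is true.
  b (successors {b, c, d, e}): φ is true.
  c (successors {b, c, e, g}): φ is true.
  d (successors {b, c, e, g}): φ is true.
  e (successors {a, b, d, e, f, g}): φ is true.
  f (successors {a, c, d, f, g}): φ is true.
  g (successors ∅): φ is false.
For instance, at e:
  At e: Dia (r or q) requires r or q at some successor in {a, b, d, e, f, g}.
    r or q holds at a, so Dia (r or q) is true at e.
Satisfying worlds: {a, b, c, d, e, f}

a, b, c, d, e, f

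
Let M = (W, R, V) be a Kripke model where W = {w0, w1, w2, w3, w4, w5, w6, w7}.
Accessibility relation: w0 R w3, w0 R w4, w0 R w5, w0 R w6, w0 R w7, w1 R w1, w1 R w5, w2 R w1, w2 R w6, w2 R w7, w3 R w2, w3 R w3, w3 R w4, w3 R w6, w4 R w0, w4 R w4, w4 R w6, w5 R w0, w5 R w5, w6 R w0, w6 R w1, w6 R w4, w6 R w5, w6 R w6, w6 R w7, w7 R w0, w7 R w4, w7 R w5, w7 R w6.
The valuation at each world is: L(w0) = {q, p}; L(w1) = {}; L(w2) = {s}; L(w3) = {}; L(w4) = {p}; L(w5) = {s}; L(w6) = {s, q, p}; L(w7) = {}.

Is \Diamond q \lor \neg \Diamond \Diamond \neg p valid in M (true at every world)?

No

Recall that \Diamond ψ holds at a world iff ψ holds at some accessible world.
Let φ = \Diamond q \lor \neg \Diamond \Diamond \neg p. Evaluate φ at each world:
  w0 (successors {w3, w4, w5, w6, w7}): φ is true.
  w1 (successors {w1, w5}): φ is false.
  w2 (successors {w1, w6, w7}): φ is true.
  w3 (successors {w2, w3, w4, w6}): φ is true.
  w4 (successors {w0, w4, w6}): φ is true.
  w5 (successors {w0, w5}): φ is true.
  w6 (successors {w0, w1, w4, w5, w6, w7}): φ is true.
  w7 (successors {w0, w4, w5, w6}): φ is true.
Detail at w1 (counterexample):
  At w1: \Diamond q is false, \neg \Diamond \Diamond \neg p is false, so \Diamond q \lor \neg \Diamond \Diamond \neg p is false.
    At w1: \Diamond q requires q at some successor in {w1, w5}.
      At w1: q is false.
      At w5: q is false.
    So \Diamond q is false at w1.
    At w1: \Diamond \Diamond \neg p is true, so \neg \Diamond \Diamond \neg p is false.
      At w1: \Diamond \Diamond \neg p requires \Diamond \neg p at some successor in {w1, w5}.
        \Diamond \neg p holds at w1, so \Diamond \Diamond \neg p is true at w1.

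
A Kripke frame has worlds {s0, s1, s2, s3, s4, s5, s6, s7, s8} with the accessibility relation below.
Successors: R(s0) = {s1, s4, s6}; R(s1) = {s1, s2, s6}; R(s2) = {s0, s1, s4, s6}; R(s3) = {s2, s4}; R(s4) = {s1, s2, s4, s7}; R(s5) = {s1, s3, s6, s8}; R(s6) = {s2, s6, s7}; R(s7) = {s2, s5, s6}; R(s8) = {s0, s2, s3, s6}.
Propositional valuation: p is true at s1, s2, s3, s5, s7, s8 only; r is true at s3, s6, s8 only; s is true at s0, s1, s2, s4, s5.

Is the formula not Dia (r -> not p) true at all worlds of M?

No

Recall that Dia ψ holds at a world iff ψ holds at some accessible world.
Let φ = not Dia (r -> not p). Evaluate φ at each world:
  s0 (successors {s1, s4, s6}): φ is false.
  s1 (successors {s1, s2, s6}): φ is false.
  s2 (successors {s0, s1, s4, s6}): φ is false.
  s3 (successors {s2, s4}): φ is false.
  s4 (successors {s1, s2, s4, s7}): φ is false.
  s5 (successors {s1, s3, s6, s8}): φ is false.
  s6 (successors {s2, s6, s7}): φ is false.
  s7 (successors {s2, s5, s6}): φ is false.
  s8 (successors {s0, s2, s3, s6}): φ is false.
Detail at s0 (counterexample):
  At s0: Dia (r -> not p) is true, so not Dia (r -> not p) is false.
    At s0: Dia (r -> not p) requires r -> not p at some successor in {s1, s4, s6}.
      r -> not p holds at s1, so Dia (r -> not p) is true at s0.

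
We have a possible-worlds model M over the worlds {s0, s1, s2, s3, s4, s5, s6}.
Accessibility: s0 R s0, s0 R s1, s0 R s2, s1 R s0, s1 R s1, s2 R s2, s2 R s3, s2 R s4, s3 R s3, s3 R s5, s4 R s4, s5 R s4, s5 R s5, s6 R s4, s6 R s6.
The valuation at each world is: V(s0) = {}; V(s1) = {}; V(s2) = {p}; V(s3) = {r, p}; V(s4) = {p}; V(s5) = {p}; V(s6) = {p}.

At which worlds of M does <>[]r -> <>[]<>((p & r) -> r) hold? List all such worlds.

s0, s1, s2, s3, s4, s5, s6

Let φ = <>[]r -> <>[]<>((p & r) -> r). Evaluate φ at each world:
  s0 (successors {s0, s1, s2}): φ is true.
  s1 (successors {s0, s1}): φ is true.
  s2 (successors {s2, s3, s4}): φ is true.
  s3 (successors {s3, s5}): φ is true.
  s4 (successors {s4}): φ is true.
  s5 (successors {s4, s5}): φ is true.
  s6 (successors {s4, s6}): φ is true.
For instance, at s4:
  At s4: <>[]r is false, <>[]<>((p & r) -> r) is true, so <>[]r -> <>[]<>((p & r) -> r) is true.
    At s4: <>[]r requires []r at some successor in {s4}.
      At s4: []r is false.
    So <>[]r is false at s4.
    At s4: <>[]<>((p & r) -> r) requires []<>((p & r) -> r) at some successor in {s4}.
      []<>((p & r) -> r) holds at s4, so <>[]<>((p & r) -> r) is true at s4.
Satisfying worlds: {s0, s1, s2, s3, s4, s5, s6}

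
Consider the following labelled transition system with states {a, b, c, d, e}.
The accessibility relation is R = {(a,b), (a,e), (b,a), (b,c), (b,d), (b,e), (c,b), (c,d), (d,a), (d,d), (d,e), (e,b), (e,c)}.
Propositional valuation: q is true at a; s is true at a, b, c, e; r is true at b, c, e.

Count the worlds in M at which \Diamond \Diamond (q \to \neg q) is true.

Let φ = \Diamond \Diamond (q \to \neg q). Evaluate φ at each world:
  a (successors {b, e}): φ is true.
  b (successors {a, c, d, e}): φ is true.
  c (successors {b, d}): φ is true.
  d (successors {a, d, e}): φ is true.
  e (successors {b, c}): φ is true.
For instance, at c:
  At c: \Diamond \Diamond (q \to \neg q) requires \Diamond (q \to \neg q) at some successor in {b, d}.
    \Diamond (q \to \neg q) holds at b, so \Diamond \Diamond (q \to \neg q) is true at c.
      At b: \Diamond (q \to \neg q) requires q \to \neg q at some successor in {a, c, d, e}.
        q \to \neg q holds at c, so \Diamond (q \to \neg q) is true at b.
Satisfying worlds: {a, b, c, d, e}

5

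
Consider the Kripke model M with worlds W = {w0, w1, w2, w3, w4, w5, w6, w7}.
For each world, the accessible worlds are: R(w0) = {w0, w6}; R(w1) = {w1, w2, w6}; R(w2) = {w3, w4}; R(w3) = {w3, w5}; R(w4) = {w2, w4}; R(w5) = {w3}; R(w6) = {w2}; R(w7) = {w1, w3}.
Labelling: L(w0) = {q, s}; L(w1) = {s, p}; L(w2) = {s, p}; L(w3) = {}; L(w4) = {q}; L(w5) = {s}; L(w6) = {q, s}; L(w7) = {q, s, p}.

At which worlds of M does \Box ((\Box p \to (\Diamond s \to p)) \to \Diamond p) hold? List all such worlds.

Let φ = \Box ((\Box p \to (\Diamond s \to p)) \to \Diamond p). Evaluate φ at each world:
  w0 (successors {w0, w6}): φ is false.
  w1 (successors {w1, w2, w6}): φ is false.
  w2 (successors {w3, w4}): φ is false.
  w3 (successors {w3, w5}): φ is false.
  w4 (successors {w2, w4}): φ is false.
  w5 (successors {w3}): φ is false.
  w6 (successors {w2}): φ is false.
  w7 (successors {w1, w3}): φ is false.
For instance, at w0:
  At w0: \Box ((\Box p \to (\Diamond s \to p)) \to \Diamond p) requires (\Box p \to (\Diamond s \to p)) \to \Diamond p at every successor {w0, w6}.
    (\Box p \to (\Diamond s \to p)) \to \Diamond p fails at w0, so \Box ((\Box p \to (\Diamond s \to p)) \to \Diamond p) is false at w0.
      At w0: \Box p \to (\Diamond s \to p) is true, \Diamond p is false, so (\Box p \to (\Diamond s \to p)) \to \Diamond p is false.
Satisfying worlds: none.

none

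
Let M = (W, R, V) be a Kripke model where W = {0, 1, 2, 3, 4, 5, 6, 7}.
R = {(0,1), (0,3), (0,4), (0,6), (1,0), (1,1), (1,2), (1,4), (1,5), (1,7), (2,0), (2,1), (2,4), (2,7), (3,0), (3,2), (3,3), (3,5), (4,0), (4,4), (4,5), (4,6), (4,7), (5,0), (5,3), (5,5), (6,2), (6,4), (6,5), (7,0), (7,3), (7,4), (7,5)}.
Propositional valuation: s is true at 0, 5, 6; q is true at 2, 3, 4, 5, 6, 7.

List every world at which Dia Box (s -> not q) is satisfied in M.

1, 3, 6

Let φ = Dia Box (s -> not q). Evaluate φ at each world:
  0 (successors {1, 3, 4, 6}): φ is false.
  1 (successors {0, 1, 2, 4, 5, 7}): φ is true.
  2 (successors {0, 1, 4, 7}): φ is false.
  3 (successors {0, 2, 3, 5}): φ is true.
  4 (successors {0, 4, 5, 6, 7}): φ is false.
  5 (successors {0, 3, 5}): φ is false.
  6 (successors {2, 4, 5}): φ is true.
  7 (successors {0, 3, 4, 5}): φ is false.
For instance, at 1:
  At 1: Dia Box (s -> not q) requires Box (s -> not q) at some successor in {0, 1, 2, 4, 5, 7}.
    Box (s -> not q) holds at 2, so Dia Box (s -> not q) is true at 1.
      At 2: Box (s -> not q) requires s -> not q at every successor {0, 1, 4, 7}.
        At 0: s -> not q is true.
        At 1: s -> not q is true.
        At 4: s -> not q is true.
        At 7: s -> not q is true.
      So Box (s -> not q) is true at 2.
Satisfying worlds: {1, 3, 6}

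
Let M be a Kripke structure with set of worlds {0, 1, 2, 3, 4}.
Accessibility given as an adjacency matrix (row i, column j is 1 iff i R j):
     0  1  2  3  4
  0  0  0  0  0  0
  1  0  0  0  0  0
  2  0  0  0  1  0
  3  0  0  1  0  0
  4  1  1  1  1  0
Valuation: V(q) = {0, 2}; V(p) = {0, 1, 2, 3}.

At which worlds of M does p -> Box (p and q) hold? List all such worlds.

0, 1, 3, 4

Let φ = p -> Box (p and q). Evaluate φ at each world:
  0 (successors ∅): φ is true.
  1 (successors ∅): φ is true.
  2 (successors {3}): φ is false.
  3 (successors {2}): φ is true.
  4 (successors {0, 1, 2, 3}): φ is true.
For instance, at 4:
  At 4: p is false, Box (p and q) is false, so p -> Box (p and q) is true.
    At 4: Box (p and q) requires p and q at every successor {0, 1, 2, 3}.
      p and q fails at 1, so Box (p and q) is false at 4.
Satisfying worlds: {0, 1, 3, 4}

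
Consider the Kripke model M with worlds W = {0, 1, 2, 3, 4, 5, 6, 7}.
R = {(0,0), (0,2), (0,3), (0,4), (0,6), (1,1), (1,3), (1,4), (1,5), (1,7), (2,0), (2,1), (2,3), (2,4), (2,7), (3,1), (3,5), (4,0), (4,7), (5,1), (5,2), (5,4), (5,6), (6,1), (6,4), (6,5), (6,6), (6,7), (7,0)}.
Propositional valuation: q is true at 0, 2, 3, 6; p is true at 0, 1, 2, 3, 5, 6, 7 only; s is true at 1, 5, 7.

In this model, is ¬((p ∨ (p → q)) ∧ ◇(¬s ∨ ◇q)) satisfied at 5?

At 5: (p ∨ (p → q)) ∧ ◇(¬s ∨ ◇q) is true, so ¬((p ∨ (p → q)) ∧ ◇(¬s ∨ ◇q)) is false.
  At 5: p ∨ (p → q) is true, ◇(¬s ∨ ◇q) is true, so (p ∨ (p → q)) ∧ ◇(¬s ∨ ◇q) is true.
    At 5: ◇(¬s ∨ ◇q) requires ¬s ∨ ◇q at some successor in {1, 2, 4, 6}.
      ¬s ∨ ◇q holds at 1, so ◇(¬s ∨ ◇q) is true at 5.

No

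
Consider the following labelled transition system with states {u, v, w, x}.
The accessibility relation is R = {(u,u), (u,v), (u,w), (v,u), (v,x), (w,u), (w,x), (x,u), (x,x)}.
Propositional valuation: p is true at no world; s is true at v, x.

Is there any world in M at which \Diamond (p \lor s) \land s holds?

Yes

Let φ = \Diamond (p \lor s) \land s. Evaluate φ at each world:
  u (successors {u, v, w}): φ is false.
  v (successors {u, x}): φ is true.
  w (successors {u, x}): φ is false.
  x (successors {u, x}): φ is true.
Detail at v (witness):
  At v: \Diamond (p \lor s) is true, s is true, so \Diamond (p \lor s) \land s is true.
    At v: \Diamond (p \lor s) requires p \lor s at some successor in {u, x}.
      p \lor s holds at x, so \Diamond (p \lor s) is true at v.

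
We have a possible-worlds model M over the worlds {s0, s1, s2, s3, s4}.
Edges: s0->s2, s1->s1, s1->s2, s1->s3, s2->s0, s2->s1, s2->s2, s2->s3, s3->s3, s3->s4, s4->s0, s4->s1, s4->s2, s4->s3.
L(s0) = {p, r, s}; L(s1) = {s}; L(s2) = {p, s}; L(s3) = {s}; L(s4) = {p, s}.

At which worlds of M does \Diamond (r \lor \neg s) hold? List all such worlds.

s2, s4

Let φ = \Diamond (r \lor \neg s). Evaluate φ at each world:
  s0 (successors {s2}): φ is false.
  s1 (successors {s1, s2, s3}): φ is false.
  s2 (successors {s0, s1, s2, s3}): φ is true.
  s3 (successors {s3, s4}): φ is false.
  s4 (successors {s0, s1, s2, s3}): φ is true.
For instance, at s3:
  At s3: \Diamond (r \lor \neg s) requires r \lor \neg s at some successor in {s3, s4}.
    At s3: r \lor \neg s is false.
    At s4: r \lor \neg s is false.
  So \Diamond (r \lor \neg s) is false at s3.
Satisfying worlds: {s2, s4}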